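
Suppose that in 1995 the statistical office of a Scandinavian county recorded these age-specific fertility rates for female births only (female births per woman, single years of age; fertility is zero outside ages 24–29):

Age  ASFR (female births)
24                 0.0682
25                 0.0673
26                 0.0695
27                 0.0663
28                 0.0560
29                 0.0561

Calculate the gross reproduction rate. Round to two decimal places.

Sum of female ASFRs = 0.0682 + 0.0673 + 0.0695 + 0.0663 + 0.0560 + 0.0561 = 0.3834
GRR = 0.3834

0.38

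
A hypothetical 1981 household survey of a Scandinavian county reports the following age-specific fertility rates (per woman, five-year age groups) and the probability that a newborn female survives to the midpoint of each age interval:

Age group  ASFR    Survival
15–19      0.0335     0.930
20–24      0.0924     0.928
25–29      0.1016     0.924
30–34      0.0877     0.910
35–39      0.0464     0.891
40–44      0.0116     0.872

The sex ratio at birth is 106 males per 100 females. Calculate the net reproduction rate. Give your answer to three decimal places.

0.830

Proportion female at birth = 100 / (100 + 106) = 0.48544.
Each age group contributes 5 × ASFR × survival:
  15–19: 5 × 0.0335 × 0.930 = 0.15578
  20–24: 5 × 0.0924 × 0.928 = 0.42874
  25–29: 5 × 0.1016 × 0.924 = 0.46939
  30–34: 5 × 0.0877 × 0.910 = 0.39904
  35–39: 5 × 0.0464 × 0.891 = 0.20671
  40–44: 5 × 0.0116 × 0.872 = 0.05058
Sum = 1.71024
NRR = 0.48544 × 1.71024 = 0.83022
An NRR under 1 implies long-run decline under these rates.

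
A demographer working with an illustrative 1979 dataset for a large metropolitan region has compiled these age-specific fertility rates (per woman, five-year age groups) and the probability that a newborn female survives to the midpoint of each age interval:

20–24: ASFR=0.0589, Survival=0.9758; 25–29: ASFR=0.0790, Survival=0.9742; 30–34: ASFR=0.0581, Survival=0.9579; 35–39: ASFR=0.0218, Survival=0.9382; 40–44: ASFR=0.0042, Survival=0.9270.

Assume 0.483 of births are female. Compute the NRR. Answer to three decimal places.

0.518

Proportion female at birth = 0.483.
Each age group contributes 5 × ASFR × survival:
  20–24: 5 × 0.0589 × 0.9758 = 0.28737
  25–29: 5 × 0.0790 × 0.9742 = 0.38481
  30–34: 5 × 0.0581 × 0.9579 = 0.27827
  35–39: 5 × 0.0218 × 0.9382 = 0.10226
  40–44: 5 × 0.0042 × 0.9270 = 0.01947
Sum = 1.07218
NRR = 0.483 × 1.07218 = 0.51786
With NRR below 1 the population is below replacement fertility.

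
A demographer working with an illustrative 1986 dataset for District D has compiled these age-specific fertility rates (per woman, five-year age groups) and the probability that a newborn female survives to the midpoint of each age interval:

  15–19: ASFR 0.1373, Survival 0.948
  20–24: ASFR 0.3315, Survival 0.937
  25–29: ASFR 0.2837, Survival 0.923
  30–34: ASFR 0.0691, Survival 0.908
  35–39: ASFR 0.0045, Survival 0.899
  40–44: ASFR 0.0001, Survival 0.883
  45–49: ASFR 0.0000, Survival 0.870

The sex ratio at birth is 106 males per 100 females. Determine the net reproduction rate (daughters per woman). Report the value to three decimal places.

1.868

Proportion female at birth = 100 / (100 + 106) = 0.48544.
Weighting each age-specific rate by interval width and survival:
  15–19: 5 × 0.1373 × 0.948 = 0.65080
  20–24: 5 × 0.3315 × 0.937 = 1.55308
  25–29: 5 × 0.2837 × 0.923 = 1.30928
  30–34: 5 × 0.0691 × 0.908 = 0.31371
  35–39: 5 × 0.0045 × 0.899 = 0.02023
  40–44: 5 × 0.0001 × 0.883 = 0.00044
  45–49: 5 × 0.0000 × 0.870 = 0.00000
Sum = 3.84754
NRR = 0.48544 × 3.84754 = 1.86775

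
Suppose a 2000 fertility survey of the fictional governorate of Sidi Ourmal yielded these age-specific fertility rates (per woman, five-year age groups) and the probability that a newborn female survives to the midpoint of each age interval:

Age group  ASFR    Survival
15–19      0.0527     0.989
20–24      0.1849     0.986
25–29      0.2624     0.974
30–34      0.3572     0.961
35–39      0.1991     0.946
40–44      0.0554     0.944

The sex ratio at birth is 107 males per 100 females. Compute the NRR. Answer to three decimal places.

Proportion female at birth = 100 / (100 + 107) = 0.48309.
Per-age-group product (5 × ASFR × survival probability):
  15–19: 5 × 0.0527 × 0.989 = 0.26060
  20–24: 5 × 0.1849 × 0.986 = 0.91156
  25–29: 5 × 0.2624 × 0.974 = 1.27789
  30–34: 5 × 0.3572 × 0.961 = 1.71635
  35–39: 5 × 0.1991 × 0.946 = 0.94174
  40–44: 5 × 0.0554 × 0.944 = 0.26149
Sum = 5.36963
NRR = 0.48309 × 5.36963 = 2.59401
With NRR above 1 the population is above replacement fertility.

2.594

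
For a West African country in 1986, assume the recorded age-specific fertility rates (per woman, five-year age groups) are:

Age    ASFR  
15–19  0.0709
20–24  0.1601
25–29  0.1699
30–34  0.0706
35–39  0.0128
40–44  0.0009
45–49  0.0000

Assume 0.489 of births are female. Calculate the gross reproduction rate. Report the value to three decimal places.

Proportion female at birth = 0.489.
Sum of ASFRs = 0.0709 + 0.1601 + 0.1699 + 0.0706 + 0.0128 + 0.0009 + 0.0000 = 0.4852
TFR = 5 × 0.4852 = 2.426
GRR = 0.489 × 2.426 = 1.18631

1.186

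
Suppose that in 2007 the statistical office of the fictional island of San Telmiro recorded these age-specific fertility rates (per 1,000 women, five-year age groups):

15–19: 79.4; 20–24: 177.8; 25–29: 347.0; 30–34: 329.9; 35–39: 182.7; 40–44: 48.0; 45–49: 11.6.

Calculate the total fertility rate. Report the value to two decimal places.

Sum of ASFRs = 79.4 + 177.8 + 347.0 + 329.9 + 182.7 + 48.0 + 11.6 = 1176.4
TFR = 5 × 1176.4 / 1000 = 5.882

5.88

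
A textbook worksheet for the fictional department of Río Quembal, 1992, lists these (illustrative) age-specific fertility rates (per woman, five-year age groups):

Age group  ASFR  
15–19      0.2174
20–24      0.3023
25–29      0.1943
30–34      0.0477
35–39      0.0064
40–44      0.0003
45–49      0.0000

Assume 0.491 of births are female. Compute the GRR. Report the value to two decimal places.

Proportion female at birth = 0.491.
Sum of ASFRs = 0.2174 + 0.3023 + 0.1943 + 0.0477 + 0.0064 + 0.0003 + 0.0000 = 0.7684
TFR = 5 × 0.7684 = 3.842
GRR = 0.491 × 3.842 = 1.88642

1.89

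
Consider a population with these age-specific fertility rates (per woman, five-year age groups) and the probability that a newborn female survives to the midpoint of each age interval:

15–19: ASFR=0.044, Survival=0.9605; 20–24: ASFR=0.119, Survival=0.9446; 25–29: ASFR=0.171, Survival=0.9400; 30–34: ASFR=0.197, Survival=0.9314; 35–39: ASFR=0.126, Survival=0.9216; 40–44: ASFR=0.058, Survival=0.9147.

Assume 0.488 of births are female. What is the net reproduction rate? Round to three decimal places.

Proportion female at birth = 0.488.
Each age group contributes 5 × ASFR × survival:
  15–19: 5 × 0.044 × 0.9605 = 0.21131
  20–24: 5 × 0.119 × 0.9446 = 0.56204
  25–29: 5 × 0.171 × 0.9400 = 0.80370
  30–34: 5 × 0.197 × 0.9314 = 0.91743
  35–39: 5 × 0.126 × 0.9216 = 0.58061
  40–44: 5 × 0.058 × 0.9147 = 0.26526
Sum = 3.34035
NRR = 0.488 × 3.34035 = 1.63009
An NRR exceeding 1 indicates intrinsic growth under these rates.

1.630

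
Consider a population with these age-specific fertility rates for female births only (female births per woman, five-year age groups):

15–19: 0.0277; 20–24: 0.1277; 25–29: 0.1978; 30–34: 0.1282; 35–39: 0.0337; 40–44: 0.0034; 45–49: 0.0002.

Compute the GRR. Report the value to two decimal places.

Sum of female ASFRs = 0.0277 + 0.1277 + 0.1978 + 0.1282 + 0.0337 + 0.0034 + 0.0002 = 0.5187
GRR = 5 × 0.5187 = 2.5935

2.59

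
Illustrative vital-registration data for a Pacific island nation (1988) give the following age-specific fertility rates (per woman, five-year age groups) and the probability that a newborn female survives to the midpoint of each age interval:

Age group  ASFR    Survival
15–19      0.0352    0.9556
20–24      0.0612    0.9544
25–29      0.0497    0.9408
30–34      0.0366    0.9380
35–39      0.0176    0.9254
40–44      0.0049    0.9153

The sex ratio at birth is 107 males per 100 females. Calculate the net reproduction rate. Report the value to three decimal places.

0.468

Proportion female at birth = 100 / (100 + 107) = 0.48309.
Per-age-group product (5 × ASFR × survival probability):
  15–19: 5 × 0.0352 × 0.9556 = 0.16819
  20–24: 5 × 0.0612 × 0.9544 = 0.29205
  25–29: 5 × 0.0497 × 0.9408 = 0.23379
  30–34: 5 × 0.0366 × 0.9380 = 0.17165
  35–39: 5 × 0.0176 × 0.9254 = 0.08144
  40–44: 5 × 0.0049 × 0.9153 = 0.02242
Sum = 0.96954
NRR = 0.48309 × 0.96954 = 0.46838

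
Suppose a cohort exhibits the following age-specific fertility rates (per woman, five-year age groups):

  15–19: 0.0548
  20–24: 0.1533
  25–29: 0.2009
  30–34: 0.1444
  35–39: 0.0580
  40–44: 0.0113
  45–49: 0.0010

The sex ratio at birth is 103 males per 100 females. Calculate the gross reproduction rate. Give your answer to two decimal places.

Proportion female at birth = 100 / (100 + 103) = 0.49261.
Sum of ASFRs = 0.0548 + 0.1533 + 0.2009 + 0.1444 + 0.0580 + 0.0113 + 0.0010 = 0.6237
TFR = 5 × 0.6237 = 3.1185
GRR = 0.49261 × 3.1185 = 1.53620

1.54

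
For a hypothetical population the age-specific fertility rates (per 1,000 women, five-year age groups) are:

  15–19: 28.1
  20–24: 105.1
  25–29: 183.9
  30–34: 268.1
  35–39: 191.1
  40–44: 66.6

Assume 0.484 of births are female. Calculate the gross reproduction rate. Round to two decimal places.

Proportion female at birth = 0.484.
Sum of ASFRs = 28.1 + 105.1 + 183.9 + 268.1 + 191.1 + 66.6 = 842.9
TFR = 5 × 842.9 / 1000 = 4.2145
GRR = 0.484 × 4.2145 = 2.03982

2.04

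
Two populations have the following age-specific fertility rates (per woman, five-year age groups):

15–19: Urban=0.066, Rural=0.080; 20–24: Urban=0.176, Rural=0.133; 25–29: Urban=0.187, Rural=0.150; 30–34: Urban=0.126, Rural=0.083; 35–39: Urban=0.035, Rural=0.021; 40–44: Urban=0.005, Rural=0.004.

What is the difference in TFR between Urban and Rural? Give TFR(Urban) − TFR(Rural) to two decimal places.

Urban:
  Sum of ASFRs = 0.066 + 0.176 + 0.187 + 0.126 + 0.035 + 0.005 = 0.595
  TFR = 5 × 0.595 = 2.975
Rural:
  Sum of ASFRs = 0.080 + 0.133 + 0.150 + 0.083 + 0.021 + 0.004 = 0.471
  TFR = 5 × 0.471 = 2.355
Difference = 2.975 − 2.355 = 0.62

0.62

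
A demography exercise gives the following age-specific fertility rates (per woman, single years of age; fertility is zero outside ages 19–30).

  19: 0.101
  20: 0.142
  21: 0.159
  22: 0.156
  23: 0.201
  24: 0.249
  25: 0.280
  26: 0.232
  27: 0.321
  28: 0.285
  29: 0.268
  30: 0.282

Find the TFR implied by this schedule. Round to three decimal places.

Sum of ASFRs = 0.101 + 0.142 + 0.159 + 0.156 + 0.201 + 0.249 + 0.280 + 0.232 + 0.321 + 0.285 + 0.268 + 0.282 = 2.676
TFR = 2.676

2.676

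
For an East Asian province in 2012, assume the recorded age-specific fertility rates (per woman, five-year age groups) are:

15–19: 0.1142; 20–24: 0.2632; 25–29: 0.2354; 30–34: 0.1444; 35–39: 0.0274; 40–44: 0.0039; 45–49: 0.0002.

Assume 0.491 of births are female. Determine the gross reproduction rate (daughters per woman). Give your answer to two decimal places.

1.94

Proportion female at birth = 0.491.
Sum of ASFRs = 0.1142 + 0.2632 + 0.2354 + 0.1444 + 0.0274 + 0.0039 + 0.0002 = 0.7887
TFR = 5 × 0.7887 = 3.9435
GRR = 0.491 × 3.9435 = 1.93626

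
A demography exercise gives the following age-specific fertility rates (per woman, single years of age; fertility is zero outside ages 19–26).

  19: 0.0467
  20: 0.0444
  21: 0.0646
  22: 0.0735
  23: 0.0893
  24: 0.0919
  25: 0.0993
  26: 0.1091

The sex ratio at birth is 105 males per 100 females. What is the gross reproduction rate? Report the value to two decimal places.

Proportion female at birth = 100 / (100 + 105) = 0.48780.
Sum of ASFRs = 0.0467 + 0.0444 + 0.0646 + 0.0735 + 0.0893 + 0.0919 + 0.0993 + 0.1091 = 0.6188
TFR = 0.6188
GRR = 0.48780 × 0.6188 = 0.30185

0.30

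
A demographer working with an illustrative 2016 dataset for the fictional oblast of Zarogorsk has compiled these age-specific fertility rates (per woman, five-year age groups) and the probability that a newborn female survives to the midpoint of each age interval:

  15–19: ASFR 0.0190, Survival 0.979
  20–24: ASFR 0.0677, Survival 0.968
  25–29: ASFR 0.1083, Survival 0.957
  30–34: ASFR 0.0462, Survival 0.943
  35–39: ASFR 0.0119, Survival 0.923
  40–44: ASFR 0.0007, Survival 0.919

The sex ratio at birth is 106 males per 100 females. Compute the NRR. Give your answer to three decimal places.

Proportion female at birth = 100 / (100 + 106) = 0.48544.
Weighting each age-specific rate by interval width and survival:
  15–19: 5 × 0.0190 × 0.979 = 0.09301
  20–24: 5 × 0.0677 × 0.968 = 0.32767
  25–29: 5 × 0.1083 × 0.957 = 0.51822
  30–34: 5 × 0.0462 × 0.943 = 0.21783
  35–39: 5 × 0.0119 × 0.923 = 0.05492
  40–44: 5 × 0.0007 × 0.919 = 0.00322
Sum = 1.21487
NRR = 0.48544 × 1.21487 = 0.58975

0.590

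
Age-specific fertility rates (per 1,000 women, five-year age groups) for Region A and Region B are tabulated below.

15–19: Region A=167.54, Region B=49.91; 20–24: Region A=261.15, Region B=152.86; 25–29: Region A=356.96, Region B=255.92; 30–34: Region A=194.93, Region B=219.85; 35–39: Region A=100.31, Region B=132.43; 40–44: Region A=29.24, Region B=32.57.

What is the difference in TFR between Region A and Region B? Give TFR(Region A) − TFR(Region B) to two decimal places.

Region A:
  Sum of ASFRs = 167.54 + 261.15 + 356.96 + 194.93 + 100.31 + 29.24 = 1110.13
  TFR = 5 × 1110.13 / 1000 = 5.55065
Region B:
  Sum of ASFRs = 49.91 + 152.86 + 255.92 + 219.85 + 132.43 + 32.57 = 843.54
  TFR = 5 × 843.54 / 1000 = 4.2177
Difference = 5.55065 − 4.2177 = 1.33295

1.33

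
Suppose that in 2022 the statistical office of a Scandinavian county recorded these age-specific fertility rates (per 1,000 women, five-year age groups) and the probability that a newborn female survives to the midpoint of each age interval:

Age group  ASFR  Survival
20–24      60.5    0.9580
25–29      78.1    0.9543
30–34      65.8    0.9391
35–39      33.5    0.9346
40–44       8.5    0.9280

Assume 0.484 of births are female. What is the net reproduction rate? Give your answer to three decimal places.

Proportion female at birth = 0.484.
Weighting each age-specific rate by interval width and survival:
  20–24: 5 × 60.5/1000 × 0.9580 = 0.28980
  25–29: 5 × 78.1/1000 × 0.9543 = 0.37265
  30–34: 5 × 65.8/1000 × 0.9391 = 0.30896
  35–39: 5 × 33.5/1000 × 0.9346 = 0.15655
  40–44: 5 × 8.5/1000 × 0.9280 = 0.03944
Sum = 1.16740
NRR = 0.484 × 1.16740 = 0.56502

0.565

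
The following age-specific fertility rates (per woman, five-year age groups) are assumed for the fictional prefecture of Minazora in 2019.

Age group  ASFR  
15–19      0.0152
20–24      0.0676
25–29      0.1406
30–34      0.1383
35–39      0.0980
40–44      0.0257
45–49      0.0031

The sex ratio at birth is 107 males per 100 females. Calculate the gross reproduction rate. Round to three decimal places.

1.180

Proportion female at birth = 100 / (100 + 107) = 0.48309.
Sum of ASFRs = 0.0152 + 0.0676 + 0.1406 + 0.1383 + 0.0980 + 0.0257 + 0.0031 = 0.4885
TFR = 5 × 0.4885 = 2.4425
GRR = 0.48309 × 2.4425 = 1.17995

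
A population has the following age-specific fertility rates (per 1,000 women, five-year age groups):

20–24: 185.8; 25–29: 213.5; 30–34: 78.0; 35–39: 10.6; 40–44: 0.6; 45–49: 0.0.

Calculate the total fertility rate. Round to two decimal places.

Sum of ASFRs = 185.8 + 213.5 + 78.0 + 10.6 + 0.6 + 0.0 = 488.5
TFR = 5 × 488.5 / 1000 = 2.4425

2.44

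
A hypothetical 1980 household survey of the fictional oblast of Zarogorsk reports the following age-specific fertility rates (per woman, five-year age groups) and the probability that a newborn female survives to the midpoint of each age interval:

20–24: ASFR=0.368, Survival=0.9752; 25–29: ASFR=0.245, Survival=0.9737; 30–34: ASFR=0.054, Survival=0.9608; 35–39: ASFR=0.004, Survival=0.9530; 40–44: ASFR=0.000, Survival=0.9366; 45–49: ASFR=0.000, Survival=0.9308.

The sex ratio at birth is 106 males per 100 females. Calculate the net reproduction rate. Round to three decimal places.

1.585

Proportion female at birth = 100 / (100 + 106) = 0.48544.
Survival-weighted fertility by age (5·fₓ·Sₓ):
  20–24: 5 × 0.368 × 0.9752 = 1.79437
  25–29: 5 × 0.245 × 0.9737 = 1.19278
  30–34: 5 × 0.054 × 0.9608 = 0.25942
  35–39: 5 × 0.004 × 0.9530 = 0.01906
  40–44: 5 × 0.000 × 0.9366 = 0.00000
  45–49: 5 × 0.000 × 0.9308 = 0.00000
Sum = 3.26563
NRR = 0.48544 × 3.26563 = 1.58527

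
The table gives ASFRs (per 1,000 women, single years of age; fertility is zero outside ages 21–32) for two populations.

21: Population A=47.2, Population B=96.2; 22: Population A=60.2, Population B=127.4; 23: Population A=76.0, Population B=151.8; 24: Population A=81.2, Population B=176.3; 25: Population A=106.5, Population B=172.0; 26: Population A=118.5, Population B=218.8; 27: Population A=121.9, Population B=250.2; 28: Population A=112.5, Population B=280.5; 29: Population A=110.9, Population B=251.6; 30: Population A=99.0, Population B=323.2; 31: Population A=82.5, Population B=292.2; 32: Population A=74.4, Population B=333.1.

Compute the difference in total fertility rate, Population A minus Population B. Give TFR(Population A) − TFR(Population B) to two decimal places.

-1.58

Population A:
  Sum of ASFRs = 47.2 + 60.2 + 76.0 + 81.2 + 106.5 + 118.5 + 121.9 + 112.5 + 110.9 + 99.0 + 82.5 + 74.4 = 1090.8
  TFR = 1090.8 / 1000 = 1.0908
Population B:
  Sum of ASFRs = 96.2 + 127.4 + 151.8 + 176.3 + 172.0 + 218.8 + 250.2 + 280.5 + 251.6 + 323.2 + 292.2 + 333.1 = 2673.3
  TFR = 2673.3 / 1000 = 2.6733
Difference = 1.0908 − 2.6733 = -1.5825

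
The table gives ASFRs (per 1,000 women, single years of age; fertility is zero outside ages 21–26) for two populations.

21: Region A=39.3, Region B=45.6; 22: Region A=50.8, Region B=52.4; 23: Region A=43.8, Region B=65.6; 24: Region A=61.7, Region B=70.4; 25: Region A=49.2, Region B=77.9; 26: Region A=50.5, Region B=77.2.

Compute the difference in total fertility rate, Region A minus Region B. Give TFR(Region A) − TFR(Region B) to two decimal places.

-0.09

Region A:
  Sum of ASFRs = 39.3 + 50.8 + 43.8 + 61.7 + 49.2 + 50.5 = 295.3
  TFR = 295.3 / 1000 = 0.2953
Region B:
  Sum of ASFRs = 45.6 + 52.4 + 65.6 + 70.4 + 77.9 + 77.2 = 389.1
  TFR = 389.1 / 1000 = 0.3891
Difference = 0.2953 − 0.3891 = -0.0938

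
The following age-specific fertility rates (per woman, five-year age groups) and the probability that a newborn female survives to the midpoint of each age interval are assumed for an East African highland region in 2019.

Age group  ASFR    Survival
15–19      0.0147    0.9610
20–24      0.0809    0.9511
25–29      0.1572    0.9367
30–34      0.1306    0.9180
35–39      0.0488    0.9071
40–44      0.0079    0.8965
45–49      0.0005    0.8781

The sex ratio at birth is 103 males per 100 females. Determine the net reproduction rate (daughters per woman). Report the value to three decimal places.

Proportion female at birth = 100 / (100 + 103) = 0.49261.
Weighting each age-specific rate by interval width and survival:
  15–19: 5 × 0.0147 × 0.9610 = 0.07063
  20–24: 5 × 0.0809 × 0.9511 = 0.38472
  25–29: 5 × 0.1572 × 0.9367 = 0.73625
  30–34: 5 × 0.1306 × 0.9180 = 0.59945
  35–39: 5 × 0.0488 × 0.9071 = 0.22133
  40–44: 5 × 0.0079 × 0.8965 = 0.03541
  45–49: 5 × 0.0005 × 0.8781 = 0.00220
Sum = 2.04999
NRR = 0.49261 × 2.04999 = 1.00985

1.010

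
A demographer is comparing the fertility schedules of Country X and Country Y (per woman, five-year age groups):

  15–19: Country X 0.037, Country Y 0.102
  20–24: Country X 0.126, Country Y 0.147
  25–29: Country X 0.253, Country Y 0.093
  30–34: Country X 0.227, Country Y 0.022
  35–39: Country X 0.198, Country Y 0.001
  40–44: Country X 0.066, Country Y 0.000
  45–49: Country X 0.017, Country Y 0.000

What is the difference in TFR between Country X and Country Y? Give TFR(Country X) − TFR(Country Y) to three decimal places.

2.795

Country X:
  Sum of ASFRs = 0.037 + 0.126 + 0.253 + 0.227 + 0.198 + 0.066 + 0.017 = 0.924
  TFR = 5 × 0.924 = 4.62
Country Y:
  Sum of ASFRs = 0.102 + 0.147 + 0.093 + 0.022 + 0.001 + 0.000 + 0.000 = 0.365
  TFR = 5 × 0.365 = 1.825
Difference = 4.62 − 1.825 = 2.795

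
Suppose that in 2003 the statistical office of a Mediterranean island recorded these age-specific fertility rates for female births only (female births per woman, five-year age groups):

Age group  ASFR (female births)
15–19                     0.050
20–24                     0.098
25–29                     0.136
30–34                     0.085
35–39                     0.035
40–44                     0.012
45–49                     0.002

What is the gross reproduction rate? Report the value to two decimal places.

2.09

Sum of female ASFRs = 0.050 + 0.098 + 0.136 + 0.085 + 0.035 + 0.012 + 0.002 = 0.418
GRR = 5 × 0.418 = 2.09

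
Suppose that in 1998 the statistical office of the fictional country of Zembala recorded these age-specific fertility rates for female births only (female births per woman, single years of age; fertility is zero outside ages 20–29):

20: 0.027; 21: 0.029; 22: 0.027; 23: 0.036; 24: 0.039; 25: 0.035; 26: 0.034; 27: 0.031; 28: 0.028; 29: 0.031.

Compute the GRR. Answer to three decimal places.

Sum of female ASFRs = 0.027 + 0.029 + 0.027 + 0.036 + 0.039 + 0.035 + 0.034 + 0.031 + 0.028 + 0.031 = 0.317
GRR = 0.317

0.317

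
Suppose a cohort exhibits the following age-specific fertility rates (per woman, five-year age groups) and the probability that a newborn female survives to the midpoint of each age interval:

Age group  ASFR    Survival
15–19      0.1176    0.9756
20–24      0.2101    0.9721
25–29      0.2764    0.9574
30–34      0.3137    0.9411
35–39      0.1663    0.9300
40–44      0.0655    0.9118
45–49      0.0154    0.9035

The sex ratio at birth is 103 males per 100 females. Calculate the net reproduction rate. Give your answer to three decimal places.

Proportion female at birth = 100 / (100 + 103) = 0.49261.
Weighting each age-specific rate by interval width and survival:
  15–19: 5 × 0.1176 × 0.9756 = 0.57365
  20–24: 5 × 0.2101 × 0.9721 = 1.02119
  25–29: 5 × 0.2764 × 0.9574 = 1.32313
  30–34: 5 × 0.3137 × 0.9411 = 1.47612
  35–39: 5 × 0.1663 × 0.9300 = 0.77330
  40–44: 5 × 0.0655 × 0.9118 = 0.29861
  45–49: 5 × 0.0154 × 0.9035 = 0.06957
Sum = 5.53557
NRR = 0.49261 × 5.53557 = 2.72688

2.727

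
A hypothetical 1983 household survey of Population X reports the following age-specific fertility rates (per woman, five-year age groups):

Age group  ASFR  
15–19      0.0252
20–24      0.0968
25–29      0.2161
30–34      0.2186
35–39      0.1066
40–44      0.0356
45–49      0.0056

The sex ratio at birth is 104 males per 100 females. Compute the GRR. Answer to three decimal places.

1.727

Proportion female at birth = 100 / (100 + 104) = 0.49020.
Sum of ASFRs = 0.0252 + 0.0968 + 0.2161 + 0.2186 + 0.1066 + 0.0356 + 0.0056 = 0.7045
TFR = 5 × 0.7045 = 3.5225
GRR = 0.49020 × 3.5225 = 1.72673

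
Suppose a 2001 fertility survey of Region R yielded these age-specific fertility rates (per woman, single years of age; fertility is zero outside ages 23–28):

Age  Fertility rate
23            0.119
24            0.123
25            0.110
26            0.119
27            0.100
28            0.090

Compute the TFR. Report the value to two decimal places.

Sum of ASFRs = 0.119 + 0.123 + 0.110 + 0.119 + 0.100 + 0.090 = 0.661
TFR = 0.661

0.66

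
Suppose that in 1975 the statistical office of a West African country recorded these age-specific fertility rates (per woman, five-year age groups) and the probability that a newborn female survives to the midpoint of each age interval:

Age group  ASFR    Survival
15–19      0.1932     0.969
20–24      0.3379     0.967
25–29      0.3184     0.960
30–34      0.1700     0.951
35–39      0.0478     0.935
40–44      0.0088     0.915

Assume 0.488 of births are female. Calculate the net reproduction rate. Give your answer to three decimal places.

Proportion female at birth = 0.488.
Survival-weighted fertility by age (5·fₓ·Sₓ):
  15–19: 5 × 0.1932 × 0.969 = 0.93605
  20–24: 5 × 0.3379 × 0.967 = 1.63375
  25–29: 5 × 0.3184 × 0.960 = 1.52832
  30–34: 5 × 0.1700 × 0.951 = 0.80835
  35–39: 5 × 0.0478 × 0.935 = 0.22347
  40–44: 5 × 0.0088 × 0.915 = 0.04026
Sum = 5.17020
NRR = 0.488 × 5.17020 = 2.52306

2.523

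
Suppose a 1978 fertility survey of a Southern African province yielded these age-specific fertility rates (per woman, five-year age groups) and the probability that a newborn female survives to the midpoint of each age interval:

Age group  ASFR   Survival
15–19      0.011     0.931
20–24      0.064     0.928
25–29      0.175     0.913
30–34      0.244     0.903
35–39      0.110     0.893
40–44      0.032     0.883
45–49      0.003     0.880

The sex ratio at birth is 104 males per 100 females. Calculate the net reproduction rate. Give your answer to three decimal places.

Proportion female at birth = 100 / (100 + 104) = 0.49020.
Weighting each age-specific rate by interval width and survival:
  15–19: 5 × 0.011 × 0.931 = 0.05121
  20–24: 5 × 0.064 × 0.928 = 0.29696
  25–29: 5 × 0.175 × 0.913 = 0.79888
  30–34: 5 × 0.244 × 0.903 = 1.10166
  35–39: 5 × 0.110 × 0.893 = 0.49115
  40–44: 5 × 0.032 × 0.883 = 0.14128
  45–49: 5 × 0.003 × 0.880 = 0.01320
Sum = 2.89434
NRR = 0.49020 × 2.89434 = 1.41881

1.419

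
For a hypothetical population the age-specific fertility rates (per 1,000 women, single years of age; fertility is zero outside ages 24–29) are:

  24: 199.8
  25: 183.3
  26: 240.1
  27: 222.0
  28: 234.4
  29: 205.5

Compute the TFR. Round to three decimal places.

Sum of ASFRs = 199.8 + 183.3 + 240.1 + 222.0 + 234.4 + 205.5 = 1285.1
TFR = 1285.1 / 1000 = 1.2851

1.285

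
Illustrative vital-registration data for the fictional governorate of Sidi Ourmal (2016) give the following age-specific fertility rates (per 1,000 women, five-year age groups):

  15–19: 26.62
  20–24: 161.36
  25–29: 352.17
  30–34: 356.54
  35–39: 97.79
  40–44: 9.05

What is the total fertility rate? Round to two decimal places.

Sum of ASFRs = 26.62 + 161.36 + 352.17 + 356.54 + 97.79 + 9.05 = 1003.53
TFR = 5 × 1003.53 / 1000 = 5.01765

5.02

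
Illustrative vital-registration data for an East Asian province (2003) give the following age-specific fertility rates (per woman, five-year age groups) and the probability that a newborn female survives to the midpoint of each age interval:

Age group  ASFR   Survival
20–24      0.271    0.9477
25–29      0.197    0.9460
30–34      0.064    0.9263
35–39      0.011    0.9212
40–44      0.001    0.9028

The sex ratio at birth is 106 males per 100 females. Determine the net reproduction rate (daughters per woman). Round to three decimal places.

Proportion female at birth = 100 / (100 + 106) = 0.48544.
Weighting each age-specific rate by interval width and survival:
  20–24: 5 × 0.271 × 0.9477 = 1.28413
  25–29: 5 × 0.197 × 0.9460 = 0.93181
  30–34: 5 × 0.064 × 0.9263 = 0.29642
  35–39: 5 × 0.011 × 0.9212 = 0.05067
  40–44: 5 × 0.001 × 0.9028 = 0.00451
Sum = 2.56754
NRR = 0.48544 × 2.56754 = 1.24639
With NRR above 1 the population is above replacement fertility.

1.246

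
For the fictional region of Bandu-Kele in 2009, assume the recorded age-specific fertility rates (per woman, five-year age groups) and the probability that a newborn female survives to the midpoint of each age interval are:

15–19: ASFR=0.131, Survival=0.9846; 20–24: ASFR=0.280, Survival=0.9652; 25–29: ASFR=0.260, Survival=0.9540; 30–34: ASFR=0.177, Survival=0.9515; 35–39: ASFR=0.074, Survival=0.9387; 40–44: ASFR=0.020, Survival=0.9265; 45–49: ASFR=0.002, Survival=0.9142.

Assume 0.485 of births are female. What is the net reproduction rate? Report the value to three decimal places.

2.196

Proportion female at birth = 0.485.
Survival-weighted fertility by age (5·fₓ·Sₓ):
  15–19: 5 × 0.131 × 0.9846 = 0.64491
  20–24: 5 × 0.280 × 0.9652 = 1.35128
  25–29: 5 × 0.260 × 0.9540 = 1.24020
  30–34: 5 × 0.177 × 0.9515 = 0.84208
  35–39: 5 × 0.074 × 0.9387 = 0.34732
  40–44: 5 × 0.020 × 0.9265 = 0.09265
  45–49: 5 × 0.002 × 0.9142 = 0.00914
Sum = 4.52758
NRR = 0.485 × 4.52758 = 2.19588
With NRR above 1 the population is above replacement fertility.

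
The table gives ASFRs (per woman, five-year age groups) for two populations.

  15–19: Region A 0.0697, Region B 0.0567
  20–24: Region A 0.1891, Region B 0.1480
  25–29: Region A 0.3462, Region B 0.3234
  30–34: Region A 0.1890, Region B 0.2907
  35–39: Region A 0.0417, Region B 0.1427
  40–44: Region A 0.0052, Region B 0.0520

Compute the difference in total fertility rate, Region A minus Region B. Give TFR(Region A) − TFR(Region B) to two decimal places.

Region A:
  Sum of ASFRs = 0.0697 + 0.1891 + 0.3462 + 0.1890 + 0.0417 + 0.0052 = 0.8409
  TFR = 5 × 0.8409 = 4.2045
Region B:
  Sum of ASFRs = 0.0567 + 0.1480 + 0.3234 + 0.2907 + 0.1427 + 0.0520 = 1.0135
  TFR = 5 × 1.0135 = 5.0675
Difference = 4.2045 − 5.0675 = -0.863

-0.86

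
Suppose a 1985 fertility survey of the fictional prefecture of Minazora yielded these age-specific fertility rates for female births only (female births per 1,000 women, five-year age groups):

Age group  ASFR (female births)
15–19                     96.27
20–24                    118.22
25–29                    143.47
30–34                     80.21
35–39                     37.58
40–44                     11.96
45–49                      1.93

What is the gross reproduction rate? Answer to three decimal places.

Sum of female ASFRs = 96.27 + 118.22 + 143.47 + 80.21 + 37.58 + 11.96 + 1.93 = 489.64
GRR = 5 × 489.64 / 1000 = 2.4482

2.448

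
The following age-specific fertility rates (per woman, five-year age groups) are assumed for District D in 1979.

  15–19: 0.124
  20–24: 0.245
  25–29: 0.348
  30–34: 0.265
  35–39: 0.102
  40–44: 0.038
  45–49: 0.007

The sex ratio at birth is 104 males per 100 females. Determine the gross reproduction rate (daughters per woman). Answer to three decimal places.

Proportion female at birth = 100 / (100 + 104) = 0.49020.
Sum of ASFRs = 0.124 + 0.245 + 0.348 + 0.265 + 0.102 + 0.038 + 0.007 = 1.129
TFR = 5 × 1.129 = 5.645
GRR = 0.49020 × 5.645 = 2.76718

2.767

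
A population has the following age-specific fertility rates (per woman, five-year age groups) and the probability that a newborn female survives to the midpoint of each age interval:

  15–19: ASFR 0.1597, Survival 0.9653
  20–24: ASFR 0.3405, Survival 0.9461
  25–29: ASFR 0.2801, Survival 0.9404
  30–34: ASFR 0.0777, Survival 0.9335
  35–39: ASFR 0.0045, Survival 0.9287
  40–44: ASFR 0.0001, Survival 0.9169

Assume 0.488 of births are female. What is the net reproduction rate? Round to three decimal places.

Proportion female at birth = 0.488.
Weighting each age-specific rate by interval width and survival:
  15–19: 5 × 0.1597 × 0.9653 = 0.77079
  20–24: 5 × 0.3405 × 0.9461 = 1.61074
  25–29: 5 × 0.2801 × 0.9404 = 1.31703
  30–34: 5 × 0.0777 × 0.9335 = 0.36266
  35–39: 5 × 0.0045 × 0.9287 = 0.02090
  40–44: 5 × 0.0001 × 0.9169 = 0.00046
Sum = 4.08258
NRR = 0.488 × 4.08258 = 1.99230
With NRR above 1 the population is above replacement fertility.

1.992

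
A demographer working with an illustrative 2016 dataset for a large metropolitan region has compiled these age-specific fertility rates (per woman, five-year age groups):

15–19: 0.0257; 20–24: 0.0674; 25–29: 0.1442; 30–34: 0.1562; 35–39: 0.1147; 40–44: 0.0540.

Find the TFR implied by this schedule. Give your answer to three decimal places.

2.811

Sum of ASFRs = 0.0257 + 0.0674 + 0.1442 + 0.1562 + 0.1147 + 0.0540 = 0.5622
TFR = 5 × 0.5622 = 2.811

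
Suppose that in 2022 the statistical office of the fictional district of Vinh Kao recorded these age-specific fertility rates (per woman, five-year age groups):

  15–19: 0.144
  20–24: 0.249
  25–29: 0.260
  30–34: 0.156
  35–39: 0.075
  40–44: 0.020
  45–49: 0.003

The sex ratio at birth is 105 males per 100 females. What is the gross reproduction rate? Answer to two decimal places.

Proportion female at birth = 100 / (100 + 105) = 0.48780.
Sum of ASFRs = 0.144 + 0.249 + 0.260 + 0.156 + 0.075 + 0.020 + 0.003 = 0.907
TFR = 5 × 0.907 = 4.535
GRR = 0.48780 × 4.535 = 2.21217

2.21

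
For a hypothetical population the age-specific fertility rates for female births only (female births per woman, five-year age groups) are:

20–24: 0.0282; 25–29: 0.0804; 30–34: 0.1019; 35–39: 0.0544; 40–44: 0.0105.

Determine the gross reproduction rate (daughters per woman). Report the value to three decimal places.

1.377

Sum of female ASFRs = 0.0282 + 0.0804 + 0.1019 + 0.0544 + 0.0105 = 0.2754
GRR = 5 × 0.2754 = 1.377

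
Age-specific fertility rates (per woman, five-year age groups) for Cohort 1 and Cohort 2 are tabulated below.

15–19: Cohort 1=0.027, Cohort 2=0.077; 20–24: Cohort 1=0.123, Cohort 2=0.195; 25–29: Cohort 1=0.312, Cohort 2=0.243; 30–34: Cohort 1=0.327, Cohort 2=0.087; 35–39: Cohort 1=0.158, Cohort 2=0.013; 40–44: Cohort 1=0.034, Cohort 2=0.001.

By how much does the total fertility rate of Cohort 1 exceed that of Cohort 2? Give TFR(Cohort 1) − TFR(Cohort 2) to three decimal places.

1.825

Cohort 1:
  Sum of ASFRs = 0.027 + 0.123 + 0.312 + 0.327 + 0.158 + 0.034 = 0.981
  TFR = 5 × 0.981 = 4.905
Cohort 2:
  Sum of ASFRs = 0.077 + 0.195 + 0.243 + 0.087 + 0.013 + 0.001 = 0.616
  TFR = 5 × 0.616 = 3.08
Difference = 4.905 − 3.08 = 1.825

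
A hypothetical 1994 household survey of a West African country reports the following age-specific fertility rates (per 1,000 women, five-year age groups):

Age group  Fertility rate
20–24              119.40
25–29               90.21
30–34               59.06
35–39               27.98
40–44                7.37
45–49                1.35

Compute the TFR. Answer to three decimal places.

1.527

Sum of ASFRs = 119.40 + 90.21 + 59.06 + 27.98 + 7.37 + 1.35 = 305.37
TFR = 5 × 305.37 / 1000 = 1.52685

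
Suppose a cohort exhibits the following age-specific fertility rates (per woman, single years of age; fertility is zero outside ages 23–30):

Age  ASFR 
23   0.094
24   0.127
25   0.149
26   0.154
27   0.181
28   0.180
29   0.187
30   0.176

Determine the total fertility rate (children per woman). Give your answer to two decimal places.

Sum of ASFRs = 0.094 + 0.127 + 0.149 + 0.154 + 0.181 + 0.180 + 0.187 + 0.176 = 1.248
TFR = 1.248

1.25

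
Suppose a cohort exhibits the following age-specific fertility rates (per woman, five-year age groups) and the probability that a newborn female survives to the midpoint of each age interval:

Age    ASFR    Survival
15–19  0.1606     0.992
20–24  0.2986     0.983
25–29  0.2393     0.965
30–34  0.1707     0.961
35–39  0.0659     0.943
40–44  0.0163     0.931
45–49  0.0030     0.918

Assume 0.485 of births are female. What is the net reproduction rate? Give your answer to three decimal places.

Proportion female at birth = 0.485.
Each age group contributes 5 × ASFR × survival:
  15–19: 5 × 0.1606 × 0.992 = 0.79658
  20–24: 5 × 0.2986 × 0.983 = 1.46762
  25–29: 5 × 0.2393 × 0.965 = 1.15462
  30–34: 5 × 0.1707 × 0.961 = 0.82021
  35–39: 5 × 0.0659 × 0.943 = 0.31072
  40–44: 5 × 0.0163 × 0.931 = 0.07588
  45–49: 5 × 0.0030 × 0.918 = 0.01377
Sum = 4.63940
NRR = 0.485 × 4.63940 = 2.25011
An NRR exceeding 1 indicates intrinsic growth under these rates.

2.250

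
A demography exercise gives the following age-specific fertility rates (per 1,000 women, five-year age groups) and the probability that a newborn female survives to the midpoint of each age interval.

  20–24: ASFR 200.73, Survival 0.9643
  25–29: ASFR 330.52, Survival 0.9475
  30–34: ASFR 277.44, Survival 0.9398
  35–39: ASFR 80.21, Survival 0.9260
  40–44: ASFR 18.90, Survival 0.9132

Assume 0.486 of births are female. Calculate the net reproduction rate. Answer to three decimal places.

Proportion female at birth = 0.486.
Weighting each age-specific rate by interval width and survival:
  20–24: 5 × 200.73/1000 × 0.9643 = 0.96782
  25–29: 5 × 330.52/1000 × 0.9475 = 1.56584
  30–34: 5 × 277.44/1000 × 0.9398 = 1.30369
  35–39: 5 × 80.21/1000 × 0.9260 = 0.37137
  40–44: 5 × 18.90/1000 × 0.9132 = 0.08630
Sum = 4.29502
NRR = 0.486 × 4.29502 = 2.08738

2.087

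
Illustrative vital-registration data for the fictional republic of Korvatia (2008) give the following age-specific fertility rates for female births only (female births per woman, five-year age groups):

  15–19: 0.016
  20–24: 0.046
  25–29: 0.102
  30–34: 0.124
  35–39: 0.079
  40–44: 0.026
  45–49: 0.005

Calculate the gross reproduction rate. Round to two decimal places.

1.99

Sum of female ASFRs = 0.016 + 0.046 + 0.102 + 0.124 + 0.079 + 0.026 + 0.005 = 0.398
GRR = 5 × 0.398 = 1.99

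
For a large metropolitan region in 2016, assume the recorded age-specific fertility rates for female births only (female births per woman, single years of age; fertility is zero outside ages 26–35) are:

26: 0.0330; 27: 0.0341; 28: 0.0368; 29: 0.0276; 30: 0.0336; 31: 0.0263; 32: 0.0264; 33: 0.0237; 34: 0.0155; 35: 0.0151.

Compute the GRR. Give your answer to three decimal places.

Sum of female ASFRs = 0.0330 + 0.0341 + 0.0368 + 0.0276 + 0.0336 + 0.0263 + 0.0264 + 0.0237 + 0.0155 + 0.0151 = 0.2721
GRR = 0.2721

0.272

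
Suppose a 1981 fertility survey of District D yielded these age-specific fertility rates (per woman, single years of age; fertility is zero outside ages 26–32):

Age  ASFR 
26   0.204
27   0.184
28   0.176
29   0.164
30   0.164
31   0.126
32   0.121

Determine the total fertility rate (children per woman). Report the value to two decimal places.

1.14

Sum of ASFRs = 0.204 + 0.184 + 0.176 + 0.164 + 0.164 + 0.126 + 0.121 = 1.139
TFR = 1.139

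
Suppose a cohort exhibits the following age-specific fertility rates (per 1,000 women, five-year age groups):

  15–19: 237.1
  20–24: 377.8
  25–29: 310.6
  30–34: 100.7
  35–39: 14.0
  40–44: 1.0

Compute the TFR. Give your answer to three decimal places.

Sum of ASFRs = 237.1 + 377.8 + 310.6 + 100.7 + 14.0 + 1.0 = 1041.2
TFR = 5 × 1041.2 / 1000 = 5.206

5.206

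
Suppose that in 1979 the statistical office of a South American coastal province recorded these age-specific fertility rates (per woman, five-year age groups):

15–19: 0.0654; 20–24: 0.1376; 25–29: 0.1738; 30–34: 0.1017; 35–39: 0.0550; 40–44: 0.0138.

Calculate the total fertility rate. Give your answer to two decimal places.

2.74

Sum of ASFRs = 0.0654 + 0.1376 + 0.1738 + 0.1017 + 0.0550 + 0.0138 = 0.5473
TFR = 5 × 0.5473 = 2.7365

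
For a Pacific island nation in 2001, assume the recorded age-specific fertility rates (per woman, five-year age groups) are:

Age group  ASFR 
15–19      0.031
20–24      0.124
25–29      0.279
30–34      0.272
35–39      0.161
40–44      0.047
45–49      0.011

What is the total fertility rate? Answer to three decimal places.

Sum of ASFRs = 0.031 + 0.124 + 0.279 + 0.272 + 0.161 + 0.047 + 0.011 = 0.925
TFR = 5 × 0.925 = 4.625

4.625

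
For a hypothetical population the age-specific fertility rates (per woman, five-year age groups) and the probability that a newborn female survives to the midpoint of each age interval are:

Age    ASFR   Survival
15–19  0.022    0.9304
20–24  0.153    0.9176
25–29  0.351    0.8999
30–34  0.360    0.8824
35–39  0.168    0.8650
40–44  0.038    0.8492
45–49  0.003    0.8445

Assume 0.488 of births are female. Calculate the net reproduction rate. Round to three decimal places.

2.378

Proportion female at birth = 0.488.
Weighting each age-specific rate by interval width and survival:
  15–19: 5 × 0.022 × 0.9304 = 0.10234
  20–24: 5 × 0.153 × 0.9176 = 0.70196
  25–29: 5 × 0.351 × 0.8999 = 1.57932
  30–34: 5 × 0.360 × 0.8824 = 1.58832
  35–39: 5 × 0.168 × 0.8650 = 0.72660
  40–44: 5 × 0.038 × 0.8492 = 0.16135
  45–49: 5 × 0.003 × 0.8445 = 0.01267
Sum = 4.87256
NRR = 0.488 × 4.87256 = 2.37781
With NRR above 1 the population is above replacement fertility.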